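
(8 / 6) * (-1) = -4 / 3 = -1.33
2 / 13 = 0.15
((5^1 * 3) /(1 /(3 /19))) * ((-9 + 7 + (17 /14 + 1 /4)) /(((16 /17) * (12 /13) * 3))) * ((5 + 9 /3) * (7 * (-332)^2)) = -114185175 /38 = -3004873.03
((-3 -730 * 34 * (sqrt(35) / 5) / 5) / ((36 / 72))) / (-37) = 6 / 37 + 9928 * sqrt(35) / 185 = 317.65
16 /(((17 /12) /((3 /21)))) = 1.61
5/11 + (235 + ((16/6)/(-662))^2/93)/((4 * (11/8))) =43558714607/1008728127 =43.18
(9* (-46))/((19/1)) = -414/19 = -21.79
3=3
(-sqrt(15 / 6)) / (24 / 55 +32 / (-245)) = -2695 * sqrt(10) / 1648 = -5.17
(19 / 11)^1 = 19 / 11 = 1.73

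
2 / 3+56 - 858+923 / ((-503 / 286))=-1326.14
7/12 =0.58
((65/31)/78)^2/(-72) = -25/2490912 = -0.00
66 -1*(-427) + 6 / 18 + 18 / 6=1489 / 3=496.33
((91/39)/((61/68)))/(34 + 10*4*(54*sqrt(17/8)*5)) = -238/667031889 + 6300*sqrt(34)/222343963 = 0.00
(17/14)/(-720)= -17/10080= -0.00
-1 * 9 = -9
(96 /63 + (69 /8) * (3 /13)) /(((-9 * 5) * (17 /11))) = -16885 /334152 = -0.05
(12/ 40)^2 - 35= -3491/ 100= -34.91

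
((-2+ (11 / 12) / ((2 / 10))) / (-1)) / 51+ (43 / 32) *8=1637 / 153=10.70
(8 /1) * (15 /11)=120 /11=10.91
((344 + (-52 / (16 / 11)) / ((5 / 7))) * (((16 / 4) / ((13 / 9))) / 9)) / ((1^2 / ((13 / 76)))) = 5879 / 380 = 15.47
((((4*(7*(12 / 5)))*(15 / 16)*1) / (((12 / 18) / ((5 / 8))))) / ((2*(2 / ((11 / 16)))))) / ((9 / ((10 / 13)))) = 5775 / 6656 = 0.87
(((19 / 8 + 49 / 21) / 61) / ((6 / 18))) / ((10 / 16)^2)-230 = -349846 / 1525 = -229.41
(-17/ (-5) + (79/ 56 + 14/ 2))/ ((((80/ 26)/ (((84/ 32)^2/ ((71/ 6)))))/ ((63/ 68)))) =511893837/ 247193600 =2.07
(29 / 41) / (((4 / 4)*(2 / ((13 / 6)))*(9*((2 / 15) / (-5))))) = -9425 / 2952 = -3.19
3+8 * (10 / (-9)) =-53 / 9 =-5.89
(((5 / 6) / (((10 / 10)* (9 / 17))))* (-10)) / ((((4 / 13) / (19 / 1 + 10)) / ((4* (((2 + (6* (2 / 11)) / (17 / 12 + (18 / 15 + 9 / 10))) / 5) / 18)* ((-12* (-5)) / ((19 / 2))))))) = -3436505800 / 3572019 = -962.06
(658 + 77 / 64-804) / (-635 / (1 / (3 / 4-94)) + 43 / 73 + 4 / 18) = -6088419 / 2489853872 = -0.00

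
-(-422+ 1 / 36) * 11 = 167101 / 36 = 4641.69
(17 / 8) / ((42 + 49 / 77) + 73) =187 / 10176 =0.02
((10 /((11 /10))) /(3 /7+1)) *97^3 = 63887110 /11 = 5807919.09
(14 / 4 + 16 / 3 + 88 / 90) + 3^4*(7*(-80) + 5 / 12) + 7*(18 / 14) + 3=-8154799 / 180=-45304.44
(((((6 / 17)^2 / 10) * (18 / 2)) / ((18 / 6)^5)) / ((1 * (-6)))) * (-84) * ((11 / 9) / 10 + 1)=1414 / 195075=0.01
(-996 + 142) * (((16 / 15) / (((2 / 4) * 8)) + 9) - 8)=-16226 / 15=-1081.73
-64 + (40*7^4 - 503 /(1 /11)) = 90443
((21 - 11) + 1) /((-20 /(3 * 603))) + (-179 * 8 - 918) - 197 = -70839 /20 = -3541.95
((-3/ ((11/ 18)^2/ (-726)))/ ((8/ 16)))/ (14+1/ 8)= 93312/ 113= 825.77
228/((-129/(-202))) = 15352/43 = 357.02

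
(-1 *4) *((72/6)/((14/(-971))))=23304/7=3329.14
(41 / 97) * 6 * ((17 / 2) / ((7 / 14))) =4182 / 97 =43.11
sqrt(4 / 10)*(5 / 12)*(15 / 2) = 5*sqrt(10) / 8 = 1.98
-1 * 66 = -66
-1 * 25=-25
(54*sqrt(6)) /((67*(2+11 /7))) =378*sqrt(6) /1675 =0.55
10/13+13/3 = 199/39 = 5.10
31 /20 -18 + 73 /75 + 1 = -14.48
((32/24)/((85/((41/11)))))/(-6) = -82/8415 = -0.01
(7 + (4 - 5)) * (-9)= -54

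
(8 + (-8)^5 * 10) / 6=-54612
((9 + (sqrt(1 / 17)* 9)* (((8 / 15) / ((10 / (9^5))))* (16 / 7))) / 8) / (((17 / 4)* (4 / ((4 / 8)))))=9 / 272 + 708588* sqrt(17) / 50575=57.80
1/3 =0.33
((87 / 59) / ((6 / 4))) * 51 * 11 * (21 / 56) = 48807 / 236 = 206.81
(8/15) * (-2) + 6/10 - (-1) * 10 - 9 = 8/15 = 0.53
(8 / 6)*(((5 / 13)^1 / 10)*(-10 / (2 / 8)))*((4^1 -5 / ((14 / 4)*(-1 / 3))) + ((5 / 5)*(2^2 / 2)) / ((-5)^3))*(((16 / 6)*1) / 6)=-17152 / 2275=-7.54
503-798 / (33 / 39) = -4841 / 11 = -440.09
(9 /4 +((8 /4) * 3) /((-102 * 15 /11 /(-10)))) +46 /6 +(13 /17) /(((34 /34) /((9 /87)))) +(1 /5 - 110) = -99.37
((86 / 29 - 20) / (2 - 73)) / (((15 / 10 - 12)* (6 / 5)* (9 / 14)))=-0.03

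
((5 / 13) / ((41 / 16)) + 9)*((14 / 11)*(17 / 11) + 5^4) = 369983851 / 64493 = 5736.81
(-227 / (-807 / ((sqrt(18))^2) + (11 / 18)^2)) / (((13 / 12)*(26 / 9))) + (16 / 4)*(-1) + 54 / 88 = -187982257 / 107115580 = -1.75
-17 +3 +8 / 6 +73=181 / 3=60.33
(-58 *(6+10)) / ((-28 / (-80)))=-18560 / 7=-2651.43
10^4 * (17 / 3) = 170000 / 3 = 56666.67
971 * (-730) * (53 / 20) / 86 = -3756799 / 172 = -21841.85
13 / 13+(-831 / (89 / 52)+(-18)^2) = -14287 / 89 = -160.53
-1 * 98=-98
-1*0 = 0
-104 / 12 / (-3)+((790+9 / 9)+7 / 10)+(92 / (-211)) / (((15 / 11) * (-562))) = 4240080319 / 5336190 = 794.59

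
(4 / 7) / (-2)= -2 / 7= -0.29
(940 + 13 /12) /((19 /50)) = 282325 /114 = 2476.54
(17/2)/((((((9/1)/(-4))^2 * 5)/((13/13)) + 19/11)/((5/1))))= 7480/4759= 1.57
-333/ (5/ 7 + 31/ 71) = -165501/ 572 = -289.34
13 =13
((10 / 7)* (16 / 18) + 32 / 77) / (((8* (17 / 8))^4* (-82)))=-584 / 2373082173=-0.00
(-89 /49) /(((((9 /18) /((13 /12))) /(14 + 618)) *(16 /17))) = -1553851 /588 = -2642.60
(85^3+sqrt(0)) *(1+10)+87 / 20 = 135107587 / 20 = 6755379.35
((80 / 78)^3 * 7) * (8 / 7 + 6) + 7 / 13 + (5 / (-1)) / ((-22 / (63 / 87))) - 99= -1678499825 / 37845522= -44.35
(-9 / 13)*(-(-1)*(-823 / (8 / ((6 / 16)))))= 22221 / 832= 26.71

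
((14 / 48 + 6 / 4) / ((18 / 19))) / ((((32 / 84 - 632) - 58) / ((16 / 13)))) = -5719 / 1694394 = -0.00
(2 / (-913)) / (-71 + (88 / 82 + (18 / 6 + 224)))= -41 / 2939860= -0.00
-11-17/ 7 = -94/ 7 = -13.43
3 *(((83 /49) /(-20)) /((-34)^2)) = -249 /1132880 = -0.00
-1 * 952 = -952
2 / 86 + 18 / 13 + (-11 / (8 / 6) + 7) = 353 / 2236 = 0.16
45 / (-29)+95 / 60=0.03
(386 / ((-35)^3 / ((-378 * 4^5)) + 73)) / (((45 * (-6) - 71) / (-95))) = 2027704320 / 1378571953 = 1.47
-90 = -90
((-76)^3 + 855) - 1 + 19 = -438103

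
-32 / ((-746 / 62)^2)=-30752 / 139129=-0.22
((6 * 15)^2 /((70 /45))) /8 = 18225 /28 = 650.89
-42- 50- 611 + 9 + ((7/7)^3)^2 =-693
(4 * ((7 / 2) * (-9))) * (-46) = 5796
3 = 3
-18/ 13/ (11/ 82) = -1476/ 143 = -10.32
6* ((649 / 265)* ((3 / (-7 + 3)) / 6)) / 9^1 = -649 / 3180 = -0.20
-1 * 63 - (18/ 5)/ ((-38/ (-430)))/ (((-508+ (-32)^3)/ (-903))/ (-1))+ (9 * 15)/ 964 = -3136527405/ 50790268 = -61.75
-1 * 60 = -60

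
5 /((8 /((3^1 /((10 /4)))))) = 3 /4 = 0.75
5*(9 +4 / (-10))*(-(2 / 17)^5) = -0.00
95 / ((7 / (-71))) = -6745 / 7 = -963.57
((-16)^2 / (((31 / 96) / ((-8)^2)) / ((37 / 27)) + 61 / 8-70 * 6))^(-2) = 976428067126801 / 376307854606336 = 2.59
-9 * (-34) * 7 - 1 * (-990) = 3132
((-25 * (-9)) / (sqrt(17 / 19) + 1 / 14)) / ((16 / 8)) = -29925 / 3313 + 22050 * sqrt(323) / 3313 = 110.58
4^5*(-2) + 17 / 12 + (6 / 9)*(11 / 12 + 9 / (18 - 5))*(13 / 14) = -2045.59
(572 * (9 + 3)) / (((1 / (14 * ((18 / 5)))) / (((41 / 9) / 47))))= 7879872 / 235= 33531.37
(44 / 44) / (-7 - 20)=-1 / 27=-0.04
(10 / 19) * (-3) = -30 / 19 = -1.58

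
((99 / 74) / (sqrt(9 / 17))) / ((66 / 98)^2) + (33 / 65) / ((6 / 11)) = 121 / 130 + 2401 * sqrt(17) / 2442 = 4.98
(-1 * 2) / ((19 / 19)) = -2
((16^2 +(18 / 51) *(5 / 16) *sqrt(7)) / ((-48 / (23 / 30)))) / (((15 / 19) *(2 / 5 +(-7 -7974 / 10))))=0.01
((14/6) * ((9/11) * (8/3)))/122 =28/671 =0.04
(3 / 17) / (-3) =-1 / 17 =-0.06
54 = 54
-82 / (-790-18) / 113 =0.00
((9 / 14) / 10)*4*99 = 891 / 35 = 25.46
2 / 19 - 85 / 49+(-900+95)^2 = 648023.37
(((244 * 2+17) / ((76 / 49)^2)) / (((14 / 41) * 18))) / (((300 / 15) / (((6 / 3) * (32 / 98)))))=28987 / 25992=1.12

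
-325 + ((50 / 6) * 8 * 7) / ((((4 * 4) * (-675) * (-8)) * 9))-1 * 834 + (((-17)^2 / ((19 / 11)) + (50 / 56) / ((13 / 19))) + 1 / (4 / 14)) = -19902437309 / 20167056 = -986.88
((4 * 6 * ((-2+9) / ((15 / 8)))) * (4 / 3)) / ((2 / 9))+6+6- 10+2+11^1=2763 / 5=552.60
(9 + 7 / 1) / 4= 4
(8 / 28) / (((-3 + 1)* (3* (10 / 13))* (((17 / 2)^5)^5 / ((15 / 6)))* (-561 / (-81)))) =-981467136 / 7553751282764058714031897118293613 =-0.00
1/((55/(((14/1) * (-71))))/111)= -2006.07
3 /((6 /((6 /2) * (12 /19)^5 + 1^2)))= 3222595 /4952198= 0.65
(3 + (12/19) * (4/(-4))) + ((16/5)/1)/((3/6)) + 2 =1023/95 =10.77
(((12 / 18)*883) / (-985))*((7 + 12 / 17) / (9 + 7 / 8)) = -1850768 / 3968565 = -0.47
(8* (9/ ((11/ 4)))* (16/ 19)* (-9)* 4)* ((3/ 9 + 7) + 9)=-2709504/ 209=-12964.13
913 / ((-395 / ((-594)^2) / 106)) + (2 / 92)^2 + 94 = -72254470687853 / 835820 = -86447405.77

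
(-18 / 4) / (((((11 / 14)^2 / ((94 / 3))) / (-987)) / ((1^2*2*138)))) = 7528378032 / 121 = 62218000.26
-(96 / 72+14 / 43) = -214 / 129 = -1.66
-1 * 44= -44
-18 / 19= -0.95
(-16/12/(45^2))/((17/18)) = -8/11475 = -0.00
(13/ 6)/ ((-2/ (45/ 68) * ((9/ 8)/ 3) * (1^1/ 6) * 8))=-1.43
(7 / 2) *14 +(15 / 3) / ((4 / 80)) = 149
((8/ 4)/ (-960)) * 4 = -1/ 120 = -0.01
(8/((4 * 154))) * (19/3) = 19/231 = 0.08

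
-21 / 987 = -1 / 47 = -0.02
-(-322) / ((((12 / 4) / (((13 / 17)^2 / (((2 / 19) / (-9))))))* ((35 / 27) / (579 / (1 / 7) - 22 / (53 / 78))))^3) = -3915717572996088715117578037046481 / 88041457070318500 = -44475837898373427.73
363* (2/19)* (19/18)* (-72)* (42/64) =-7623/4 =-1905.75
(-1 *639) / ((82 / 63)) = -40257 / 82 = -490.94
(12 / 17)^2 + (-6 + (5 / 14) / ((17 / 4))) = -10960 / 2023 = -5.42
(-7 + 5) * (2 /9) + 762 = 6854 /9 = 761.56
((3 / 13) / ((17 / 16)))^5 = 254803968 / 527182965101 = 0.00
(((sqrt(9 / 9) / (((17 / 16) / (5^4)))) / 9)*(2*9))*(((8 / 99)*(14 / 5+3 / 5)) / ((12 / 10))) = 80000 / 297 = 269.36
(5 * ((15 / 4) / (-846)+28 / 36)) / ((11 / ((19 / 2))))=248615 / 74448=3.34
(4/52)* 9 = 9/13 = 0.69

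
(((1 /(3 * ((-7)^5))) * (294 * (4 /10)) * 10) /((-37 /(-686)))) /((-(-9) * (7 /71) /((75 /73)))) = -0.50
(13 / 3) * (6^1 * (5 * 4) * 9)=4680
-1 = -1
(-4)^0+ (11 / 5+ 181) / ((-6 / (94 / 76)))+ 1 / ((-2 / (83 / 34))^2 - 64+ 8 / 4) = -36.78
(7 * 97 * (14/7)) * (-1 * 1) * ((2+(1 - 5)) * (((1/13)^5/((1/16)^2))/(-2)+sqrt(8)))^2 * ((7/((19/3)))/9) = -13978483658505408/2619311345131+19468288 * sqrt(2)/21163701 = -5335.40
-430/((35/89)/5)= -38270/7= -5467.14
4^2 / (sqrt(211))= 16 *sqrt(211) / 211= 1.10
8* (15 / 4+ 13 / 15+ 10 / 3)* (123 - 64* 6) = -82998 / 5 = -16599.60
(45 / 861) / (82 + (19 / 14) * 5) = 30 / 50963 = 0.00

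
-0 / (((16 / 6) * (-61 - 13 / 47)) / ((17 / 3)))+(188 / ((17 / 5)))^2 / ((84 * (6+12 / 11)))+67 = 17073247 / 236691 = 72.13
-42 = -42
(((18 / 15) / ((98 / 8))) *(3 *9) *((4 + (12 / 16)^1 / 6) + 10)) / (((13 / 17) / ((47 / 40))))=7313247 / 127400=57.40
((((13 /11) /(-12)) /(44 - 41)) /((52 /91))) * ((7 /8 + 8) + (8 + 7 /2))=-14833 /12672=-1.17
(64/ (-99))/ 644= -16/ 15939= -0.00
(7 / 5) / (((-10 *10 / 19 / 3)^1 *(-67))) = 399 / 33500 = 0.01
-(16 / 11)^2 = -256 / 121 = -2.12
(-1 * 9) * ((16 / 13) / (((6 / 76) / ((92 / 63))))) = -55936 / 273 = -204.89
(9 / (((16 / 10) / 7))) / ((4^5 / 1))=315 / 8192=0.04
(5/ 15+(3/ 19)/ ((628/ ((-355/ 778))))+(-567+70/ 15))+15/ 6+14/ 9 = -46615076149/ 83547864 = -557.94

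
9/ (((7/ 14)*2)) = 9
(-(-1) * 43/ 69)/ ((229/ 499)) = 21457/ 15801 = 1.36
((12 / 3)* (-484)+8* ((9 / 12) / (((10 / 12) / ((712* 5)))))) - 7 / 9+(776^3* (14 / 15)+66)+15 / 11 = 215899084592 / 495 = 436159766.85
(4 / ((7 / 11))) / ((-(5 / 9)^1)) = -396 / 35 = -11.31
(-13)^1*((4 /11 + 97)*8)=-111384 /11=-10125.82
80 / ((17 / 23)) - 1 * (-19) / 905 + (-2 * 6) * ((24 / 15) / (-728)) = 151599517 / 1400035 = 108.28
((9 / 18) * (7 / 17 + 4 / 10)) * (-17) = -69 / 10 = -6.90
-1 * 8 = -8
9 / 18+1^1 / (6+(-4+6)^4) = 0.55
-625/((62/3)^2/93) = -16875/124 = -136.09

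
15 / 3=5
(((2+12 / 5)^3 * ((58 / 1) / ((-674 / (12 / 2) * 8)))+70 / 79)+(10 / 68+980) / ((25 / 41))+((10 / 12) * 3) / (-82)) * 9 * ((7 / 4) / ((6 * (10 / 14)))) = 2186030252506989 / 371124620000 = 5890.29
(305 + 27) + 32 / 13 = 4348 / 13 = 334.46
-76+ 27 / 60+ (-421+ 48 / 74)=-366967 / 740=-495.90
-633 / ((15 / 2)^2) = -844 / 75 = -11.25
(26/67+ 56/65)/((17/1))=5442/74035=0.07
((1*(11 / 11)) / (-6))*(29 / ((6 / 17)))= -493 / 36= -13.69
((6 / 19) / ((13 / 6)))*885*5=159300 / 247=644.94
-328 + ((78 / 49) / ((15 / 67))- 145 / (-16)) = -1222363 / 3920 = -311.83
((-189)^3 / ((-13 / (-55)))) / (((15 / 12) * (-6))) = 49509306 / 13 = 3808408.15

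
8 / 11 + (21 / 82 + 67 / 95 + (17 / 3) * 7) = 41.36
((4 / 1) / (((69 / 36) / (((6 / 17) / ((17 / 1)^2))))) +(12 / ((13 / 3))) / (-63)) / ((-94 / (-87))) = -18521778 / 483296723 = -0.04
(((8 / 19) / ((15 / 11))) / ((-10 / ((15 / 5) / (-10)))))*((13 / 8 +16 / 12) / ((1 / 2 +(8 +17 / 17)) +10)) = 781 / 555750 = 0.00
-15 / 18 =-0.83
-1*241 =-241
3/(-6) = -1/2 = -0.50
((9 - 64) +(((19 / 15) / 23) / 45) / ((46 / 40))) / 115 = -3927749 / 8212725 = -0.48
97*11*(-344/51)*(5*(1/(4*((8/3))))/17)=-229405/1156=-198.45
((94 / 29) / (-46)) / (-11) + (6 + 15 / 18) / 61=318019 / 2685342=0.12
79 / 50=1.58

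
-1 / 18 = -0.06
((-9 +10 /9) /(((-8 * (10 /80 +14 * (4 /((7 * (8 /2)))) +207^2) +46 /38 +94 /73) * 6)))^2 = 9697719529 /659232397724028762384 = 0.00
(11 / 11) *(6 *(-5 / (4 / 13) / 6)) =-65 / 4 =-16.25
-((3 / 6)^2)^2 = -1 / 16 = -0.06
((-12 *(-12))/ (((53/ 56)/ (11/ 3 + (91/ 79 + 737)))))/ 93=157526656/ 129797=1213.64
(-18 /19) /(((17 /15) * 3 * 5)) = -0.06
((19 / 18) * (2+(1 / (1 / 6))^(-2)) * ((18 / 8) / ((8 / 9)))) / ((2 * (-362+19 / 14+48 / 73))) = -708757 / 94183680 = -0.01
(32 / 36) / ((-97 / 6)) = -16 / 291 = -0.05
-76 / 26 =-38 / 13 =-2.92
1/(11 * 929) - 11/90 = -112319/919710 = -0.12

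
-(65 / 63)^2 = -4225 / 3969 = -1.06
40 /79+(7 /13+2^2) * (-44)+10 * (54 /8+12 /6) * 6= 325.81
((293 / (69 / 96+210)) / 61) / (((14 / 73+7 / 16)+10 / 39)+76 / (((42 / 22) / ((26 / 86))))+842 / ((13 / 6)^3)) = 7241974544896 / 30405238432126261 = 0.00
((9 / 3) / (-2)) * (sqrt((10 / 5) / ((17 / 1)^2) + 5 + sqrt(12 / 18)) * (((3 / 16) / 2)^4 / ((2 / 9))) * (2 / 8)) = -729 * sqrt(867 * sqrt(6) + 13023) / 285212672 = -0.00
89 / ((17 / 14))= 1246 / 17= 73.29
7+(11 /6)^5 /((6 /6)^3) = 215483 /7776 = 27.71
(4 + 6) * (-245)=-2450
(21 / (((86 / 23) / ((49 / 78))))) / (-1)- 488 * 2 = -2190225 / 2236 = -979.53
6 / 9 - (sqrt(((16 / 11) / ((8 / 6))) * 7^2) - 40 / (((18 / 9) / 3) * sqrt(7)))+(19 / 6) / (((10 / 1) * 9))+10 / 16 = -14 * sqrt(33) / 11+1433 / 1080+60 * sqrt(7) / 7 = 16.69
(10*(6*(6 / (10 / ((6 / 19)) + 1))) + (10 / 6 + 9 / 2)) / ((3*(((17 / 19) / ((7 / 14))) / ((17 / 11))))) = 96007 / 19404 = 4.95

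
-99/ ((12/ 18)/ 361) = -107217/ 2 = -53608.50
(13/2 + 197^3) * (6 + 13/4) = 565758083/8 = 70719760.38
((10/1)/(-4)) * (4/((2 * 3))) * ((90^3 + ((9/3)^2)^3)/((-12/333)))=134999865/4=33749966.25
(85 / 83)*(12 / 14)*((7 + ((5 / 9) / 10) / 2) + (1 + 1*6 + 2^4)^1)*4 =183770 / 1743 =105.43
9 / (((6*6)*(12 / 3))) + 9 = 145 / 16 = 9.06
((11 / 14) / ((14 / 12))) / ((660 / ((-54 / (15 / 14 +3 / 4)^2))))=-24 / 1445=-0.02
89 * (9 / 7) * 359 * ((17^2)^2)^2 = 2005941833976519 / 7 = 286563119139502.71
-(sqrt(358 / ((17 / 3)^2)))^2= -3222 / 289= -11.15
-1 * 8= -8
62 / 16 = 31 / 8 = 3.88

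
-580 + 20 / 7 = -577.14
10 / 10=1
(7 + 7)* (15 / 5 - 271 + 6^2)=-3248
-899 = -899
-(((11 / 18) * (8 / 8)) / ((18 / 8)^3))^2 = -123904 / 43046721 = -0.00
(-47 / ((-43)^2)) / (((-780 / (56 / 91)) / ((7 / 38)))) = 329 / 89057085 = 0.00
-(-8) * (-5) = -40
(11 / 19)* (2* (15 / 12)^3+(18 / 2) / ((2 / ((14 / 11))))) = 3391 / 608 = 5.58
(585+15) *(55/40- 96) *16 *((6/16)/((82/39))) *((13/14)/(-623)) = 241.48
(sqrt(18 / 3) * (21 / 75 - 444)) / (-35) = 11093 * sqrt(6) / 875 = 31.05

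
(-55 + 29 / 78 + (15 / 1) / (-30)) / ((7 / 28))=-8600 / 39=-220.51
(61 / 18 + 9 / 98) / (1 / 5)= 7675 / 441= 17.40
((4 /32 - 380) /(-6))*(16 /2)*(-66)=-33429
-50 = -50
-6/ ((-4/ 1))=3/ 2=1.50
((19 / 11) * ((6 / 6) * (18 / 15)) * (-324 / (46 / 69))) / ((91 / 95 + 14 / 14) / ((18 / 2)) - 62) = 789507 / 48422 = 16.30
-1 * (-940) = 940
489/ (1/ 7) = 3423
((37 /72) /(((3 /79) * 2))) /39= 2923 /16848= 0.17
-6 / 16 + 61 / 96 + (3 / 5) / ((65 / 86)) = 32893 / 31200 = 1.05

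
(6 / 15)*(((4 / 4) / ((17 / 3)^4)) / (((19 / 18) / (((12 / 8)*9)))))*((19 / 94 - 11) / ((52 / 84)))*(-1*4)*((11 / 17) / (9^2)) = 45579996 / 16483119913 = 0.00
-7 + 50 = 43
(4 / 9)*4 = 1.78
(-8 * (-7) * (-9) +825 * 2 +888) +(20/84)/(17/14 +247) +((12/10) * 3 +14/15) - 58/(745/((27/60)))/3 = 6332976281/3106650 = 2038.52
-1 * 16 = -16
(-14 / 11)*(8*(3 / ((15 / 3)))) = -336 / 55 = -6.11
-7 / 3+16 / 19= -85 / 57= -1.49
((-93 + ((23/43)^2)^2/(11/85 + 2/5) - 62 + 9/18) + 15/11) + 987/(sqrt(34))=-103556804587/676922598 + 987 * sqrt(34)/34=16.29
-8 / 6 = -4 / 3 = -1.33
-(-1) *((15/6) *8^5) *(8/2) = 327680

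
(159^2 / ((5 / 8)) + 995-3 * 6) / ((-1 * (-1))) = 207133 / 5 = 41426.60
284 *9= 2556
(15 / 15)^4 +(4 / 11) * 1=15 / 11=1.36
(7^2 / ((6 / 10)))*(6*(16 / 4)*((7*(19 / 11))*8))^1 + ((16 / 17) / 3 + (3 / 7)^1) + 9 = 189595.20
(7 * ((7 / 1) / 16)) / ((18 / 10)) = 245 / 144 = 1.70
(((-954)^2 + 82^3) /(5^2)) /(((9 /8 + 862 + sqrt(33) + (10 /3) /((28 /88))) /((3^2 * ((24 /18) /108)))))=2402340631712 /323085507495- 4583213824 * sqrt(33) /538475845825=7.39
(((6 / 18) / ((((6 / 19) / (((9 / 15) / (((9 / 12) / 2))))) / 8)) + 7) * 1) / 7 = 923 / 315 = 2.93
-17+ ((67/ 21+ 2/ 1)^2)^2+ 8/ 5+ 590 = 1264534718/ 972405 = 1300.42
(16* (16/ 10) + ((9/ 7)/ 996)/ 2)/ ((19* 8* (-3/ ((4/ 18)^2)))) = -594959/ 214598160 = -0.00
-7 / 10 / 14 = -1 / 20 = -0.05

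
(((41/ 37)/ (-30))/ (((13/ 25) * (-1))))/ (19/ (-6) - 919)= -205/ 2661373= -0.00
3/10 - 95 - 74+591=4223/10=422.30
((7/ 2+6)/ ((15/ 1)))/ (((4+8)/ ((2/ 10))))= 19/ 1800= 0.01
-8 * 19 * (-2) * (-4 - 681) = -208240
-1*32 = -32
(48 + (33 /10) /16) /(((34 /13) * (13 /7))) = 53991 /5440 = 9.92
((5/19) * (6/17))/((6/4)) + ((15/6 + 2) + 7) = 7469/646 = 11.56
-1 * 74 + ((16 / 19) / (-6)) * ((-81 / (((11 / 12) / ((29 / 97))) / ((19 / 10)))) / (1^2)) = -357206 / 5335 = -66.96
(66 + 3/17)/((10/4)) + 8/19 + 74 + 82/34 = 33367/323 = 103.30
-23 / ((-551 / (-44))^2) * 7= -1.03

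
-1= -1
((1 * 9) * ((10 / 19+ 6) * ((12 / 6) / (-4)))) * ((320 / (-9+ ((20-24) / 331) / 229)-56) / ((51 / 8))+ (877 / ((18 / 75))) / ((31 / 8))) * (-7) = 8413396258680 / 44069797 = 190910.71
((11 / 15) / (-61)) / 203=-11 / 185745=-0.00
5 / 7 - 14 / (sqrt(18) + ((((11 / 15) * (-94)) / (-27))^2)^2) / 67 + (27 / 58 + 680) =2171508033810751171875 * sqrt(2) / 6190972799591726736694163 + 1712156760339949581296998565117 / 2513534956634241055097830178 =681.18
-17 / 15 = -1.13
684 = 684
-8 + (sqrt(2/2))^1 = -7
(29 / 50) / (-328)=-29 / 16400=-0.00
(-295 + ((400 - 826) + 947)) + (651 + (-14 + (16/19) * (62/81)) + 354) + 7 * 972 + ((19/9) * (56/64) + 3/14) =691515085/86184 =8023.71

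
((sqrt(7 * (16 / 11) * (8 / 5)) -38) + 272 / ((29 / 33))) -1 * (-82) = 8 * sqrt(770) / 55 + 10252 / 29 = 357.55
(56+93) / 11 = 149 / 11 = 13.55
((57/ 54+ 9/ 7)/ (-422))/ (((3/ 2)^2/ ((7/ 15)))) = -59/ 51273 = -0.00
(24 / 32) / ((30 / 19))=19 / 40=0.48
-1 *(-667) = 667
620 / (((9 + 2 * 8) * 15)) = 124 / 75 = 1.65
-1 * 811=-811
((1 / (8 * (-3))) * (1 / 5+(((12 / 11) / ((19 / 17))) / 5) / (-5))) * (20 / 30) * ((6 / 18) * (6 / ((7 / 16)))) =-6728 / 329175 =-0.02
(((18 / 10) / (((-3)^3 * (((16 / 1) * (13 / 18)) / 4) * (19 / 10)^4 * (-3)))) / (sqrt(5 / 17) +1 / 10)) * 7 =-170000 / 116897937 +100000 * sqrt(85) / 116897937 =0.01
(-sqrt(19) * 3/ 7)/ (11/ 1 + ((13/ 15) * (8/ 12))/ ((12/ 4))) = -0.17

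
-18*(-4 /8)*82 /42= 123 /7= 17.57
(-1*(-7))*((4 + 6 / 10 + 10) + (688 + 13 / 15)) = 73864 / 15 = 4924.27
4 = 4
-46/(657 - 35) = -23/311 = -0.07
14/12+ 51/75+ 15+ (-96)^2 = 1384927/150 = 9232.85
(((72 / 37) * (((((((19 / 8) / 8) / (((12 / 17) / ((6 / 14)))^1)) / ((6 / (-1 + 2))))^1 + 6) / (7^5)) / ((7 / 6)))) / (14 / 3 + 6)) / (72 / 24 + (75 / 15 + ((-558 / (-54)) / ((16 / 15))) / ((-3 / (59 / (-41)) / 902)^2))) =15754905 / 509273381304144128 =0.00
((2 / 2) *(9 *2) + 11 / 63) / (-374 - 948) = -1145 / 83286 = -0.01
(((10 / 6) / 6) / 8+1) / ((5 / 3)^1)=149 / 240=0.62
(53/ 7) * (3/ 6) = 53/ 14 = 3.79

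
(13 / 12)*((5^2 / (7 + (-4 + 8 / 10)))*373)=606125 / 228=2658.44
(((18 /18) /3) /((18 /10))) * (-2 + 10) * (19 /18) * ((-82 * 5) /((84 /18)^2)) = -38950 /1323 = -29.44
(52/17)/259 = 52/4403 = 0.01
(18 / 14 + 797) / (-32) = -1397 / 56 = -24.95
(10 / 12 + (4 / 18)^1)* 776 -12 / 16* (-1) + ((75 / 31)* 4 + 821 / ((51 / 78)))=39560141 / 18972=2085.19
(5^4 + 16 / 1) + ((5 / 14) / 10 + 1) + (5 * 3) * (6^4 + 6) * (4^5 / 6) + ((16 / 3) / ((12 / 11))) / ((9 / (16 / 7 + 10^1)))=7560987433 / 2268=3333768.71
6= 6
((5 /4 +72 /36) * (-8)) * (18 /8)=-117 /2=-58.50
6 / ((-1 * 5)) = -6 / 5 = -1.20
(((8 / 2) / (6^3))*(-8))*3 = -4 / 9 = -0.44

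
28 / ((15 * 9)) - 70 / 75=-98 / 135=-0.73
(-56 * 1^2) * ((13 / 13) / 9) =-56 / 9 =-6.22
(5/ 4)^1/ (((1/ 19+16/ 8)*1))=95/ 156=0.61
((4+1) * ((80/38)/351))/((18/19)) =100/3159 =0.03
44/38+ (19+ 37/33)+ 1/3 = 4517/209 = 21.61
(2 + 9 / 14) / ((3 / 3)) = 37 / 14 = 2.64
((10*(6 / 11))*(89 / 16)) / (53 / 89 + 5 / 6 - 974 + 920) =-356445 / 617606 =-0.58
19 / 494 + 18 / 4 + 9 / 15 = 334 / 65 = 5.14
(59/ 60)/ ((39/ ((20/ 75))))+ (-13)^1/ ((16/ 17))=-1938331/ 140400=-13.81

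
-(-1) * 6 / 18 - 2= -5 / 3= -1.67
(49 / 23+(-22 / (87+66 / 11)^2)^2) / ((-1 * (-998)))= 0.00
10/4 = 5/2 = 2.50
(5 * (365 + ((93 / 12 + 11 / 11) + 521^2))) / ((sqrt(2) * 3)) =5436295 * sqrt(2) / 24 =320336.75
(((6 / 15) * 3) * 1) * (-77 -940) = -6102 / 5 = -1220.40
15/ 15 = 1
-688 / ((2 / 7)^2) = -8428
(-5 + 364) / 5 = 359 / 5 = 71.80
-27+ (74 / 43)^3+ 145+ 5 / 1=10184585 / 79507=128.10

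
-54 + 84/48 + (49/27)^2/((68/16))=-2551721/49572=-51.48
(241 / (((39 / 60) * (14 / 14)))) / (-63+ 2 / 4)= -1928 / 325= -5.93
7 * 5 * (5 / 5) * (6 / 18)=11.67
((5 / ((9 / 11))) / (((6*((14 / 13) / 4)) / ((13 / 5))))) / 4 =1859 / 756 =2.46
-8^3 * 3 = -1536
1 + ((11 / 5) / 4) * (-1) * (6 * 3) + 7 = -19 / 10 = -1.90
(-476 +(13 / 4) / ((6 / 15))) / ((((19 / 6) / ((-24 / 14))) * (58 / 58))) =1773 / 7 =253.29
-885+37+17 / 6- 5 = -5101 / 6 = -850.17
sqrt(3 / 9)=sqrt(3) / 3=0.58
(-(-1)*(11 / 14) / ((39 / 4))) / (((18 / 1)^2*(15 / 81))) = 0.00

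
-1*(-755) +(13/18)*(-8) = 6743/9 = 749.22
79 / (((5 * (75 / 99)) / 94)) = 245058 / 125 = 1960.46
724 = 724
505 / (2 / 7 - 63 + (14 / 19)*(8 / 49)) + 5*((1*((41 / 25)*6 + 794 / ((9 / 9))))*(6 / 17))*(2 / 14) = 38553281 / 198135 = 194.58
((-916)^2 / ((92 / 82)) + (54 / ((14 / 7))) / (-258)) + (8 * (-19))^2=770958.16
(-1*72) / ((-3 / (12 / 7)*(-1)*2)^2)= -288 / 49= -5.88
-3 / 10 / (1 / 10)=-3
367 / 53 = 6.92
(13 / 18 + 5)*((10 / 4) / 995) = 103 / 7164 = 0.01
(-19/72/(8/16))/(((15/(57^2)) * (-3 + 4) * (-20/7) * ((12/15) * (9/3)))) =48013/2880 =16.67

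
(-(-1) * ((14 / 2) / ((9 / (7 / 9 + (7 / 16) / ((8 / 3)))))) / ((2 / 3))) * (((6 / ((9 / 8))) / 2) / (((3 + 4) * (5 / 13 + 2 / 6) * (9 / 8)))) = 2015 / 3888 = 0.52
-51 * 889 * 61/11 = -2765679/11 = -251425.36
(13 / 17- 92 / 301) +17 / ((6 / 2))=94036 / 15351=6.13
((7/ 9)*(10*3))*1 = 70/ 3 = 23.33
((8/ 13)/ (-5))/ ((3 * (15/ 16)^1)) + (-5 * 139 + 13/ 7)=-14192996/ 20475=-693.19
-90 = -90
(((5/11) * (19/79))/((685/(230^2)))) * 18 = 18091800/119053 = 151.96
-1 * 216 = -216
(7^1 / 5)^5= 16807 / 3125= 5.38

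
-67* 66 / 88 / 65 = -201 / 260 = -0.77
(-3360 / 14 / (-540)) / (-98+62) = -1 / 81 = -0.01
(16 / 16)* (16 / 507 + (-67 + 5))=-31418 / 507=-61.97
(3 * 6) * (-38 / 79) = -684 / 79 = -8.66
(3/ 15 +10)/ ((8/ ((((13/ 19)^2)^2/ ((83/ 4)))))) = 1456611/ 108166430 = 0.01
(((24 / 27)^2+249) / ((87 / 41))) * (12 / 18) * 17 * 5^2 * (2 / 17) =82955300 / 21141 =3923.91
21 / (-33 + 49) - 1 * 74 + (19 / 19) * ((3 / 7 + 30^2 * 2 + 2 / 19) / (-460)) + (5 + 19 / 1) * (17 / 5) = 1223183 / 244720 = 5.00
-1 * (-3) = 3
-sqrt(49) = -7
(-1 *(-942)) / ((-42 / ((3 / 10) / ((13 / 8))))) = -1884 / 455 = -4.14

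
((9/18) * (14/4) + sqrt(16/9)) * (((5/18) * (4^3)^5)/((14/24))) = 99321118720/63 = 1576525693.97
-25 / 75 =-1 / 3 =-0.33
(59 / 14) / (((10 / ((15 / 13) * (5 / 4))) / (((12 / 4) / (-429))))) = -0.00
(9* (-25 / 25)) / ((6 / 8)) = -12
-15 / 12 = -5 / 4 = -1.25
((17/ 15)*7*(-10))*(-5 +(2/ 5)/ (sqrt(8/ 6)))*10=11900/ 3 -476*sqrt(3)/ 3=3691.85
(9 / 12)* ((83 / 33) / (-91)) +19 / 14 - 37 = -142797 / 4004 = -35.66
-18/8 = -9/4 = -2.25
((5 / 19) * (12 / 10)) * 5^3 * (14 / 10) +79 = 2551 / 19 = 134.26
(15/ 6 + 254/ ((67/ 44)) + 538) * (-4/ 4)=-707.31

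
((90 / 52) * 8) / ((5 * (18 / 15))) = 30 / 13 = 2.31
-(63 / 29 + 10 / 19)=-1487 / 551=-2.70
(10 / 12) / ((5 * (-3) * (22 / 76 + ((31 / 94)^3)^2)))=-6553762920032 / 34300317291723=-0.19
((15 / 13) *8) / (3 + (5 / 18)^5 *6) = 37791360 / 12322817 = 3.07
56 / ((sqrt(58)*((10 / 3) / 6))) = 252*sqrt(58) / 145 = 13.24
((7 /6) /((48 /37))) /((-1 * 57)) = -259 /16416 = -0.02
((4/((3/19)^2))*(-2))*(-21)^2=-141512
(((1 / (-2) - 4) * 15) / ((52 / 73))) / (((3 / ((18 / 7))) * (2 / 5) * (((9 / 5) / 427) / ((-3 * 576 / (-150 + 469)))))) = 1082079000 / 4147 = 260930.55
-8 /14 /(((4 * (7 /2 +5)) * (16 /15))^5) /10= -151875 /166748733046784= -0.00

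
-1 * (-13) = 13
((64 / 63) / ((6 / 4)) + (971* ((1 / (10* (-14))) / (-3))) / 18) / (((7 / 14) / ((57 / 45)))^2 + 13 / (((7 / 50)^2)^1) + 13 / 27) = 15391957 / 12683275030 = 0.00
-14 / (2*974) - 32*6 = -192.01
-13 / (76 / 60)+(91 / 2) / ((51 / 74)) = 54028 / 969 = 55.76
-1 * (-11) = 11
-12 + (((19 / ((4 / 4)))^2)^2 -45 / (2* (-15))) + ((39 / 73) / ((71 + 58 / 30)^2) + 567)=11434639970845 / 87369028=130877.50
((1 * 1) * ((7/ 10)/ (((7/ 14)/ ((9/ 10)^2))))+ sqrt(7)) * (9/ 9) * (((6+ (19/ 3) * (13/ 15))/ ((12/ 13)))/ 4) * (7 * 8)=987987/ 5000+ 47047 * sqrt(7)/ 270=658.61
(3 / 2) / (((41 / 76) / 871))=99294 / 41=2421.80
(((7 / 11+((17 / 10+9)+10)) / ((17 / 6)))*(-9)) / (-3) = 21123 / 935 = 22.59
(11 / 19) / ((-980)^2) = 11 / 18247600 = 0.00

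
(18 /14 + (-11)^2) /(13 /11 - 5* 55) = -0.45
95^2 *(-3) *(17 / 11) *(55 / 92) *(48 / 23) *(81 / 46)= -1118468250 / 12167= -91926.38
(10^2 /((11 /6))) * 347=208200 /11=18927.27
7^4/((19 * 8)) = 2401/152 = 15.80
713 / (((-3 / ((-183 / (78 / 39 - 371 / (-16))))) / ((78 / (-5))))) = -134688 / 5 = -26937.60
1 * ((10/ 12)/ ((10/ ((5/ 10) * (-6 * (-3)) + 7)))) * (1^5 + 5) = 8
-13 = -13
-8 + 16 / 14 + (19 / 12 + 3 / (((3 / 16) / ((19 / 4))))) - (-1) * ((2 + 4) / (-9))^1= 70.06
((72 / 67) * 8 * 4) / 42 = 384 / 469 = 0.82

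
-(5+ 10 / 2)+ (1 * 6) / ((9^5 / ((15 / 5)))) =-65608 / 6561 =-10.00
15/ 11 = 1.36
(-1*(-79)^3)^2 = 243087455521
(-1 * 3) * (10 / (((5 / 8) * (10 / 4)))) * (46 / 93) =-9.50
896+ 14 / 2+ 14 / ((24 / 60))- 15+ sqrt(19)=927.36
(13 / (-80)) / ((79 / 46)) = -0.09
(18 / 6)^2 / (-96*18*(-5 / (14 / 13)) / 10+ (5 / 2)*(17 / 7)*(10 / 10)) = 126 / 11317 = 0.01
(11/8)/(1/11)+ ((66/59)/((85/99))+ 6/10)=683159/40120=17.03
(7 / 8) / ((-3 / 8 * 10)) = -7 / 30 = -0.23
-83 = -83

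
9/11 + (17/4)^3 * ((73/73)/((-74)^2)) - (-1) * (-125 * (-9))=4340200219/3855104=1125.83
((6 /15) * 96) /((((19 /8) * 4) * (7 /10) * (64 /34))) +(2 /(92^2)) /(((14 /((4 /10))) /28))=2158453 /703570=3.07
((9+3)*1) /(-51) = -4 /17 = -0.24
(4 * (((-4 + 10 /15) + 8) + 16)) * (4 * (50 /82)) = 24800 /123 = 201.63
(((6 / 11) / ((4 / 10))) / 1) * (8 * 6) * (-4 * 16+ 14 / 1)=-36000 / 11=-3272.73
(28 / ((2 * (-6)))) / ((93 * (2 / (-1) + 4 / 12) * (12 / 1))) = 7 / 5580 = 0.00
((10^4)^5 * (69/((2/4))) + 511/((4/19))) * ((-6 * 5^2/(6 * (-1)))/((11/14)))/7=1380000000000000000242725/22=62727272727272727283760.23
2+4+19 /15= 109 /15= 7.27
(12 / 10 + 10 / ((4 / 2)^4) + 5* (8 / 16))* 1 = 173 / 40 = 4.32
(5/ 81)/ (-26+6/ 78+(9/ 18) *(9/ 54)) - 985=-107204705/ 108837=-985.00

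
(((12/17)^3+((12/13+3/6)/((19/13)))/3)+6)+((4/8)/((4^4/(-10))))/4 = 6.67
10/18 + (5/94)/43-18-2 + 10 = -9.44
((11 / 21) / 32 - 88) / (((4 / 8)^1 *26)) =-59125 / 8736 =-6.77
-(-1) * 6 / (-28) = -3 / 14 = -0.21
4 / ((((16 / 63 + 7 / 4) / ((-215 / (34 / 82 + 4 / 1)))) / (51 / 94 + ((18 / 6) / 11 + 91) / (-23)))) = 333.03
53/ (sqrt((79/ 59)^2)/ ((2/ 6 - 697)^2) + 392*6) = 13659048700/ 606152501511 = 0.02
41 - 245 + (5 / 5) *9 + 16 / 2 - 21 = -208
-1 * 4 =-4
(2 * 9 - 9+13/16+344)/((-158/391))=-2213451/2528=-875.57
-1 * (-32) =32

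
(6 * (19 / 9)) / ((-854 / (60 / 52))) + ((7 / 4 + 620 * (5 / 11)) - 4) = 68278671 / 244244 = 279.55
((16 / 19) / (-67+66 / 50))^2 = 40000 / 243328801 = 0.00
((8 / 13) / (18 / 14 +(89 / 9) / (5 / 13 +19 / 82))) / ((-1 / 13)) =-331128 / 717335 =-0.46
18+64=82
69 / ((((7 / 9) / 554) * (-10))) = -172017 / 35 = -4914.77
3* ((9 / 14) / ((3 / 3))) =27 / 14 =1.93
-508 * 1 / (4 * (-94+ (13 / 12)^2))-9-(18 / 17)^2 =-33813243 / 3863063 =-8.75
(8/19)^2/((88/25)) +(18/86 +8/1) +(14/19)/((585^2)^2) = 165178824197452693/19998241423070625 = 8.26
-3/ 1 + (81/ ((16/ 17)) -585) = -8031/ 16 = -501.94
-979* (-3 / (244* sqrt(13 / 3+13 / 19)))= 267* sqrt(16302) / 6344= 5.37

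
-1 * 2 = -2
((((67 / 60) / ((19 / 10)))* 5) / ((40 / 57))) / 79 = 67 / 1264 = 0.05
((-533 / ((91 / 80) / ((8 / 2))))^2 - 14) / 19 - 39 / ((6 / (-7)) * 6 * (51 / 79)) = 105352525927 / 569772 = 184902.95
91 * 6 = 546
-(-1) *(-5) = -5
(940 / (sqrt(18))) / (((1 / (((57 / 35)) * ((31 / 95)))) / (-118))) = -343852 * sqrt(2) / 35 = -13893.72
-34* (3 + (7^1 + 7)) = -578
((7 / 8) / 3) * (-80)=-70 / 3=-23.33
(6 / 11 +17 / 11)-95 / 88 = 89 / 88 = 1.01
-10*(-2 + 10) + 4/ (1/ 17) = -12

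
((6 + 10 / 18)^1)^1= 59 / 9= 6.56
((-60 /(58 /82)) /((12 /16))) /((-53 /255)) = 836400 /1537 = 544.18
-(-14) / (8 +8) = 7 / 8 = 0.88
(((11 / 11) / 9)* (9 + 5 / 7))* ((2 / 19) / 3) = 136 / 3591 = 0.04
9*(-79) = -711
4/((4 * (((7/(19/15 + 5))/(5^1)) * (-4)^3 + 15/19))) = -893/12063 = -0.07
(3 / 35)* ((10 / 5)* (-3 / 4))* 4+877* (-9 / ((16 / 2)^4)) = -349983 / 143360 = -2.44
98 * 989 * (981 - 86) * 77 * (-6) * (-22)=881678111160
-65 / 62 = -1.05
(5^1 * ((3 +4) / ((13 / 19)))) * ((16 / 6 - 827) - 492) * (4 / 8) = -2626085 / 78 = -33667.76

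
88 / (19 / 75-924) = -6600 / 69281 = -0.10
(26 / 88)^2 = 0.09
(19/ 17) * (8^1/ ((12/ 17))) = 38/ 3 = 12.67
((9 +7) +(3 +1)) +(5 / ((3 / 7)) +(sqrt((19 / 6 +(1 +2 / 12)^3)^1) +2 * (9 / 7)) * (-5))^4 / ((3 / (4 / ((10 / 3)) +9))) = 541056875 * sqrt(6162) / 2000376 +5769335570245 / 112021056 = 72734.30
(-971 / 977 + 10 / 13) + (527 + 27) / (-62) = -3606620 / 393731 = -9.16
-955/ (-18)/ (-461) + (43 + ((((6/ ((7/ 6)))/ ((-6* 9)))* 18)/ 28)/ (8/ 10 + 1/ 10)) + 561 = 245513153/ 406602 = 603.82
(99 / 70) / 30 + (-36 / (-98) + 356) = 1746431 / 4900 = 356.41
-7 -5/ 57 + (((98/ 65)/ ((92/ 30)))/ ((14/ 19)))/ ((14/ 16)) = -107800/ 17043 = -6.33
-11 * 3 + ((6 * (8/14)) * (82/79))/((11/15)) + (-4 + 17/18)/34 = -105120593/3722796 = -28.24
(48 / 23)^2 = 2304 / 529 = 4.36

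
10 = 10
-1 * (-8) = 8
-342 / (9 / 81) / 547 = -3078 / 547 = -5.63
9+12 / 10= 51 / 5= 10.20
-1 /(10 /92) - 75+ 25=-296 /5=-59.20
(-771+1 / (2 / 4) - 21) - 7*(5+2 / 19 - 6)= -14891 / 19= -783.74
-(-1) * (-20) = -20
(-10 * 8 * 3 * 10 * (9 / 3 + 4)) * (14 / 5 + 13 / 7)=-78240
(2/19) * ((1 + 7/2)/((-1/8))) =-72/19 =-3.79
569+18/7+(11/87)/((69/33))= 8006848/14007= 571.63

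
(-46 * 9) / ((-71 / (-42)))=-17388 / 71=-244.90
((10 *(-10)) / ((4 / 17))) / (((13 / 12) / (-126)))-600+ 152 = 636776 / 13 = 48982.77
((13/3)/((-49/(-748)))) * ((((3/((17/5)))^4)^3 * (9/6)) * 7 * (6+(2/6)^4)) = 223102832519531250/239903274153431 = 929.97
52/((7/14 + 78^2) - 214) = 0.01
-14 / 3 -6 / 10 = -79 / 15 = -5.27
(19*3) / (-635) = -57 / 635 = -0.09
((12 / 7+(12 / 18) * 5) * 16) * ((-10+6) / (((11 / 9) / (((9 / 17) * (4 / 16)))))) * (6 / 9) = -30528 / 1309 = -23.32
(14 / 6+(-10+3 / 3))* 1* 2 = -40 / 3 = -13.33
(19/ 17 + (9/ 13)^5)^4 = 2.66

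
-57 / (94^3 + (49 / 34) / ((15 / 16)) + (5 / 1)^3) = -14535 / 211831187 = -0.00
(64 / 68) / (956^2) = 1 / 971057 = 0.00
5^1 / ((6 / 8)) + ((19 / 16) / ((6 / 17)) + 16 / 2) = 577 / 32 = 18.03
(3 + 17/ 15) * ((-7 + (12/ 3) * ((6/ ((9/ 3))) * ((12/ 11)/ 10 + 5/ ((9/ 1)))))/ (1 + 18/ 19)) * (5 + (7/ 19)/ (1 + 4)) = -24893372/ 1373625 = -18.12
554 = 554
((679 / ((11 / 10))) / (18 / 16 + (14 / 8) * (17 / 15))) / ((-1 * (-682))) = 0.29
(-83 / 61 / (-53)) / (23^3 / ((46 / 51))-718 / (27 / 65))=4482 / 2053255669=0.00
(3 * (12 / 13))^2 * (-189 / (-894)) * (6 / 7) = 34992 / 25181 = 1.39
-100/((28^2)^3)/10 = -5/240945152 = -0.00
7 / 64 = 0.11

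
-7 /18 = -0.39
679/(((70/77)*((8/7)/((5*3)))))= 156849/16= 9803.06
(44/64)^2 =121/256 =0.47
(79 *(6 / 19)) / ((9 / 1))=158 / 57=2.77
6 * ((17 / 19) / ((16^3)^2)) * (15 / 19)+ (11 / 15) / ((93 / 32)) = 1065958262951 / 4224461045760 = 0.25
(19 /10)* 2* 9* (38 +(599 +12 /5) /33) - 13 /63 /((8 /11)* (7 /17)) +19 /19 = 1865869267 /970200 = 1923.18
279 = 279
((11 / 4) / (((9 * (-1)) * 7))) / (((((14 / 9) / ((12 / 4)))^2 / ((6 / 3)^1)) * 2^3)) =-891 / 21952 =-0.04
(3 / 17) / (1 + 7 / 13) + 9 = 3099 / 340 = 9.11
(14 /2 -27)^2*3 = 1200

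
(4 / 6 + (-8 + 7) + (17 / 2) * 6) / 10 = 76 / 15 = 5.07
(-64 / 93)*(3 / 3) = -64 / 93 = -0.69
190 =190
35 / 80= 7 / 16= 0.44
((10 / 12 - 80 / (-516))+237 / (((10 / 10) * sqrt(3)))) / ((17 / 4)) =10 / 43+316 * sqrt(3) / 17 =32.43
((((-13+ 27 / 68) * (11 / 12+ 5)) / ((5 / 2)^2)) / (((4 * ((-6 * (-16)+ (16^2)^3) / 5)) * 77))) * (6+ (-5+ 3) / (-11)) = -60847 / 852622995840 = -0.00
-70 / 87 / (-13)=70 / 1131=0.06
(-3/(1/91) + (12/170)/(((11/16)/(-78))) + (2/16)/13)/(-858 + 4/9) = 245919033/750498320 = 0.33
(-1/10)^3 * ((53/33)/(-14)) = 53/462000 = 0.00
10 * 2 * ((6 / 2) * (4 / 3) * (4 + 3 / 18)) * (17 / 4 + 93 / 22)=93250 / 33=2825.76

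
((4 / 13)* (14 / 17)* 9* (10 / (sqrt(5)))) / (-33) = -336* sqrt(5) / 2431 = -0.31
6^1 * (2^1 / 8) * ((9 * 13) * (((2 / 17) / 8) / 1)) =351 / 136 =2.58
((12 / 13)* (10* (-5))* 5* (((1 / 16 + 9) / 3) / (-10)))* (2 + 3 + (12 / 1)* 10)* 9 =78425.48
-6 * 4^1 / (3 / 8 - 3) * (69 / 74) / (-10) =-1104 / 1295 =-0.85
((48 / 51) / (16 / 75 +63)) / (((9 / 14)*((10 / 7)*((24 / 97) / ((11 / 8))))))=23765 / 263772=0.09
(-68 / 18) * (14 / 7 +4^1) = -68 / 3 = -22.67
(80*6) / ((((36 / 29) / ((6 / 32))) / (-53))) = -7685 / 2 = -3842.50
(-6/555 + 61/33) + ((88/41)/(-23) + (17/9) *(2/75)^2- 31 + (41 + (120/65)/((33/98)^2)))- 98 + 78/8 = -669312188417179/11113917457500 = -60.22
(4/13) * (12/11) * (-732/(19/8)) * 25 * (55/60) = -585600/247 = -2370.85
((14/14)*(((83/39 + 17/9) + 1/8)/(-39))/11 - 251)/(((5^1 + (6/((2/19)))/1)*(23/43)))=-4334031103/572601744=-7.57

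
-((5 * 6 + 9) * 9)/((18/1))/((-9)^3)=13/486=0.03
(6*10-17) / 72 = 43 / 72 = 0.60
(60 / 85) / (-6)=-2 / 17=-0.12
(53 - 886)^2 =693889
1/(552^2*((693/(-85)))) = -85/211159872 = -0.00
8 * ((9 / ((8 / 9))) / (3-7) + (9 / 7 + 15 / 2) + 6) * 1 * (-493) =-1353285 / 28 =-48331.61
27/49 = 0.55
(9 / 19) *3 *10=270 / 19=14.21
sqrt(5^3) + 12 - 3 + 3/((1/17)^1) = 5 * sqrt(5) + 60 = 71.18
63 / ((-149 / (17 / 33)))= -357 / 1639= -0.22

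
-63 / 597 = -0.11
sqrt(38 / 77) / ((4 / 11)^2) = 11 * sqrt(2926) / 112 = 5.31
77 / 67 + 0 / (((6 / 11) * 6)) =77 / 67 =1.15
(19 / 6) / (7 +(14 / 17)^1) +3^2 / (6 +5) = 565 / 462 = 1.22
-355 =-355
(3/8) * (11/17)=33/136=0.24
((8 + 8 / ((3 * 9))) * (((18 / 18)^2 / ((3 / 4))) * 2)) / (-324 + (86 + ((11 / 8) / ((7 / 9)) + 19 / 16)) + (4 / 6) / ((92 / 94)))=-4616192 / 48901347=-0.09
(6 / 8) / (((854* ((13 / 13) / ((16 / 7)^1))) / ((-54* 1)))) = -324 / 2989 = -0.11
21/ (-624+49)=-21/ 575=-0.04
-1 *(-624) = 624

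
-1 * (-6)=6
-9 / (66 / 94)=-141 / 11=-12.82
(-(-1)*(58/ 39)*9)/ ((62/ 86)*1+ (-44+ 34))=-2494/ 1729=-1.44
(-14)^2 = 196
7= 7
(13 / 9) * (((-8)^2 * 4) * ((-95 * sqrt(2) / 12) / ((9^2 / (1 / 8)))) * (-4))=39520 * sqrt(2) / 2187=25.56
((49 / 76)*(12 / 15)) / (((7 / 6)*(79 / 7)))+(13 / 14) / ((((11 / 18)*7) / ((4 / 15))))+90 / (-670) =-10101081 / 271028065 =-0.04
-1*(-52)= 52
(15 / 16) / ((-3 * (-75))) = 1 / 240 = 0.00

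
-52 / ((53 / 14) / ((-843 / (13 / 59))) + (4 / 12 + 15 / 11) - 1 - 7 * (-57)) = -132764632 / 1020490187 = -0.13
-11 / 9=-1.22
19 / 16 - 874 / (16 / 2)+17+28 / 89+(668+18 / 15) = 4118579 / 7120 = 578.45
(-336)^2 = 112896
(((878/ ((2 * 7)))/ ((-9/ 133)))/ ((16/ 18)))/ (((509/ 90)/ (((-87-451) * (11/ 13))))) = 1110645855/ 13234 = 83923.67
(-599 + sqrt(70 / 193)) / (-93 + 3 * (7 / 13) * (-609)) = 7787 / 13998 - 13 * sqrt(13510) / 2701614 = 0.56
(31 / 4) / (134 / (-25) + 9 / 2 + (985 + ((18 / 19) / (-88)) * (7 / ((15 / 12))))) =161975 / 20567266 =0.01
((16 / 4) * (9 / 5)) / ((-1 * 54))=-2 / 15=-0.13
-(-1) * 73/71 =73/71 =1.03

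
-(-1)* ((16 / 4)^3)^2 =4096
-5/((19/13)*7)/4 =-65/532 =-0.12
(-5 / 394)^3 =-125 / 61162984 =-0.00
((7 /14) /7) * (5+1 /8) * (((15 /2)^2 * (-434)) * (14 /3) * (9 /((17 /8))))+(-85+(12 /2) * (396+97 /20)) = -14816479 /85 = -174311.52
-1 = -1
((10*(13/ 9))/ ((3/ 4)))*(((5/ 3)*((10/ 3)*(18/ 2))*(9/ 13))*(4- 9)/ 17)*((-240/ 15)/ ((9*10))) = 16000/ 459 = 34.86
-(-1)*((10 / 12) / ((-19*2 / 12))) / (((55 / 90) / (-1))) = 90 / 209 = 0.43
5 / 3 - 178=-529 / 3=-176.33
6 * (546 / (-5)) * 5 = -3276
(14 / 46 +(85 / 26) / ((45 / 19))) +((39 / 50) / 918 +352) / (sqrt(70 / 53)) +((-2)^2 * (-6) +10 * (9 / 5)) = -23225 / 5382 +5385613 * sqrt(3710) / 1071000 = 301.97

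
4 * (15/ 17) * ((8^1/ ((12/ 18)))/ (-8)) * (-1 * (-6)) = -31.76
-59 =-59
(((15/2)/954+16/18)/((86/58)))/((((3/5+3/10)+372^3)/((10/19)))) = 1240475/200617707259701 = 0.00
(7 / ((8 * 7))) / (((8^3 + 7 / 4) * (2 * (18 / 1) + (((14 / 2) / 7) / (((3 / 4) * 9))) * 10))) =9 / 1386440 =0.00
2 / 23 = 0.09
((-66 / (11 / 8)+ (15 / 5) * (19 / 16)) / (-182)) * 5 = 3555 / 2912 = 1.22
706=706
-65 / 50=-13 / 10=-1.30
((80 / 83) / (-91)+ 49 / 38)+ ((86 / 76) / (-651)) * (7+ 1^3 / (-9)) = 1402535 / 1107054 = 1.27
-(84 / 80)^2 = -441 / 400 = -1.10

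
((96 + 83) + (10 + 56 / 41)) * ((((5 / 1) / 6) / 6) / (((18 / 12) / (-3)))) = -39025 / 738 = -52.88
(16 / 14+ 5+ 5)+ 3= 99 / 7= 14.14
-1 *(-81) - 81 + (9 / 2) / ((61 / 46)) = 207 / 61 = 3.39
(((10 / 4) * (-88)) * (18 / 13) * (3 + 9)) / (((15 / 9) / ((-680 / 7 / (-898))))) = -9694080 / 40859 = -237.26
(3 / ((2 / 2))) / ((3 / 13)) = 13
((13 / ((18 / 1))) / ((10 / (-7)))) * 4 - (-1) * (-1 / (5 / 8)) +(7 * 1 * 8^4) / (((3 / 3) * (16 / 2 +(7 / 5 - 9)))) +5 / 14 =45156343 / 630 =71676.73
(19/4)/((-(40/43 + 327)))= -817/56404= -0.01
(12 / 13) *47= 564 / 13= 43.38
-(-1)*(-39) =-39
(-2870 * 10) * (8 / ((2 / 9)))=-1033200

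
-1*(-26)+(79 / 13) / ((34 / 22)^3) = 1765743 / 63869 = 27.65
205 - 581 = -376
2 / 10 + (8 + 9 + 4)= 106 / 5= 21.20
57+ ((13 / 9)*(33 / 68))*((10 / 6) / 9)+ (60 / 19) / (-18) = 5960389 / 104652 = 56.95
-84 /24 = -7 /2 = -3.50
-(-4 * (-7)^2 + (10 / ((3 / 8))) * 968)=-76852 / 3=-25617.33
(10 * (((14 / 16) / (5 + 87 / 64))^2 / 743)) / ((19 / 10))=0.00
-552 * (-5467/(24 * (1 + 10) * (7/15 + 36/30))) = 34293/5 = 6858.60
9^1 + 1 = 10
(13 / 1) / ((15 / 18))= 78 / 5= 15.60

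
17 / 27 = 0.63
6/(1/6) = 36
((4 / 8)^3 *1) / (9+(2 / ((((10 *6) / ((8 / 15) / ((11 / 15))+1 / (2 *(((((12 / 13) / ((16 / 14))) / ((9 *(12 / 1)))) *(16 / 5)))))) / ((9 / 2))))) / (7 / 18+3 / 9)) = 5005 / 540153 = 0.01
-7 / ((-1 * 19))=7 / 19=0.37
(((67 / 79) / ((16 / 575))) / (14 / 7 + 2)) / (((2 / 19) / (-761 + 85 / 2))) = -1051848075 / 20224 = -52009.89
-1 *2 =-2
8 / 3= 2.67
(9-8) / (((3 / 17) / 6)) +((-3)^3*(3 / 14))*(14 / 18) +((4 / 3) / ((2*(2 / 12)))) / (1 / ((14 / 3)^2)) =2099 / 18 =116.61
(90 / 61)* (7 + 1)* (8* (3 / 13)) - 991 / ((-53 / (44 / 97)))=30.27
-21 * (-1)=21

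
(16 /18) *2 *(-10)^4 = 160000 /9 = 17777.78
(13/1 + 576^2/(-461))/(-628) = 325783/289508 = 1.13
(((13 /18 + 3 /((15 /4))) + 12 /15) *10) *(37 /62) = 7733 /558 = 13.86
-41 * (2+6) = -328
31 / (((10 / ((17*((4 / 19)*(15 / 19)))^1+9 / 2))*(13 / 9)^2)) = 13280679 / 1220180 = 10.88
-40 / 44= -0.91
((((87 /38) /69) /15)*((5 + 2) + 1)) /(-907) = -116 /5945385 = -0.00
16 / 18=8 / 9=0.89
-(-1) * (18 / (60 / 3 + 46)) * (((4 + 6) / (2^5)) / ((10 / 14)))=21 / 176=0.12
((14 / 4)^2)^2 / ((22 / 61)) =146461 / 352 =416.08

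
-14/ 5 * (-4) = 56/ 5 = 11.20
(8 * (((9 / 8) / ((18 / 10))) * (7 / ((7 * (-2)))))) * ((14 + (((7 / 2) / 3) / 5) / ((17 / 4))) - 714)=89243 / 51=1749.86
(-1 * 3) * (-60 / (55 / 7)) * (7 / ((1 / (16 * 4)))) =112896 / 11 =10263.27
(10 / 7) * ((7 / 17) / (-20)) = -1 / 34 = -0.03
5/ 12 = 0.42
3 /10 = 0.30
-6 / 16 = -3 / 8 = -0.38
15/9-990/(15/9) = -1777/3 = -592.33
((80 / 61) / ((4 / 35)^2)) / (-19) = -6125 / 1159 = -5.28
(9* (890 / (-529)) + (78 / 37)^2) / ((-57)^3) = 0.00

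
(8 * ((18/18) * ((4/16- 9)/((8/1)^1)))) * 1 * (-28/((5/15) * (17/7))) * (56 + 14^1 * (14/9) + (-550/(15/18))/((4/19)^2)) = -914583775/204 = -4483253.80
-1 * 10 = -10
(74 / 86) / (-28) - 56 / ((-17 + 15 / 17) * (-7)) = -86941 / 164948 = -0.53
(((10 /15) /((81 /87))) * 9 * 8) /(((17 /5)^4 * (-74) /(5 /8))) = -90625 /27812493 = -0.00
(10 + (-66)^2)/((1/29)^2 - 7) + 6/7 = -12833663/20601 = -622.96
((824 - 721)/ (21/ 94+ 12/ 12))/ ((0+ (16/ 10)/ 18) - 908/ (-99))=159753/ 17572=9.09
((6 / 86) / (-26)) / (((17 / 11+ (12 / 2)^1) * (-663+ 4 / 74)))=1221 / 2276144026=0.00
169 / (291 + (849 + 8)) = 169 / 1148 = 0.15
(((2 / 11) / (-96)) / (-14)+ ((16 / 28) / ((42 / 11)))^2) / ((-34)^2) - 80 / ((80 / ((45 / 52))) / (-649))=64199611708321 / 114308498304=561.63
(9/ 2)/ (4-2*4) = -9/ 8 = -1.12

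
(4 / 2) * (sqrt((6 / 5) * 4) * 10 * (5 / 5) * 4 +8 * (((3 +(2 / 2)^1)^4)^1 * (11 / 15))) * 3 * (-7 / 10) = -157696 / 25-336 * sqrt(30) / 5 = -6675.91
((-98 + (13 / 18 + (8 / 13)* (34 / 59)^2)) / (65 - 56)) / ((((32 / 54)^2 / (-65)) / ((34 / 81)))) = 6721080815 / 8020224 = 838.02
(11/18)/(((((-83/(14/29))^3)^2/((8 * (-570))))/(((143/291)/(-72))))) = 0.00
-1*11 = -11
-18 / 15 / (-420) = 1 / 350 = 0.00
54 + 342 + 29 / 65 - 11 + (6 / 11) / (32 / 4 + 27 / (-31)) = 4686028 / 12155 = 385.52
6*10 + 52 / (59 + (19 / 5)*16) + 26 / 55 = 2006574 / 32945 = 60.91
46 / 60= 23 / 30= 0.77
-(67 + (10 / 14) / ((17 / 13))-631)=67051 / 119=563.45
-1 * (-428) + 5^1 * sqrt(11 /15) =sqrt(165) /3 + 428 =432.28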